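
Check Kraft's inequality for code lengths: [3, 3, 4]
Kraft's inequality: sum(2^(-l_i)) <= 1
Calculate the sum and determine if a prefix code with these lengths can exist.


Sum = 2^(-3) + 2^(-3) + 2^(-4)
    = 0.125 + 0.125 + 0.0625
    = 5/16 = 0.3125
Since 0.3125 <= 1, Kraft's inequality IS satisfied.
A prefix code with these lengths CAN exist.

Kraft sum = 0.3125. Satisfied.


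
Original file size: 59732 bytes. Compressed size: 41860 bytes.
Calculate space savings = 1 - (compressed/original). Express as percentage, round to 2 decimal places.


ratio = compressed/original = 41860/59732 = 0.700797
savings = 1 - ratio = 1 - 0.700797 = 0.299203
as a percentage: 0.299203 * 100 = 29.92%

Space savings = 1 - 41860/59732 = 29.92%


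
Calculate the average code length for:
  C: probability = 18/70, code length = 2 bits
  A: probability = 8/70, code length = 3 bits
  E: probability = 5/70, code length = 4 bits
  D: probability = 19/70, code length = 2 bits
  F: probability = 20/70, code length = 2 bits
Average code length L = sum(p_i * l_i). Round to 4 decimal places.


Weighted contributions p_i * l_i:
  C: (18/70) * 2 = 36/70
  A: (8/70) * 3 = 24/70
  E: (5/70) * 4 = 20/70
  D: (19/70) * 2 = 38/70
  F: (20/70) * 2 = 40/70
Sum = (36 + 24 + 20 + 38 + 40)/70 = 158/70

L = 158/70 = 2.2571 bits/symbol


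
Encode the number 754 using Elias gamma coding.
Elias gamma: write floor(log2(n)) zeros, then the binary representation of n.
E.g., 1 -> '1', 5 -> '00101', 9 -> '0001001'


num_bits = floor(log2(754)) + 1 = 10
leading_zeros = num_bits - 1 = 9
binary(754) = 1011110010

Elias gamma(754) = '000000000' + '1011110010' = 0000000001011110010 (19 bits)


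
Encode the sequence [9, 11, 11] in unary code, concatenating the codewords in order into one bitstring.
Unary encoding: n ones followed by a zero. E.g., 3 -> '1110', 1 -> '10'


Encode each number as n ones followed by a terminating 0:
  9 -> 1111111110 (10 bits)
  11 -> 111111111110 (12 bits)
  11 -> 111111111110 (12 bits)
Total length = 10 + 12 + 12 = 34 bits.

Unary([9, 11, 11]) = 1111111110111111111110111111111110 (34 bits)


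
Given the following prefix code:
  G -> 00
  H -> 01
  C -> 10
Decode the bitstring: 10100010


Decoding step by step:
Bits 10 -> C
Bits 10 -> C
Bits 00 -> G
Bits 10 -> C


Decoded message: CCGC


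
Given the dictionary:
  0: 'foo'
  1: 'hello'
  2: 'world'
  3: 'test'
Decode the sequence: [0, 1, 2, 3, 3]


Look up each index in the dictionary:
  0 -> 'foo'
  1 -> 'hello'
  2 -> 'world'
  3 -> 'test'
  3 -> 'test'

Decoded: "foo hello world test test"


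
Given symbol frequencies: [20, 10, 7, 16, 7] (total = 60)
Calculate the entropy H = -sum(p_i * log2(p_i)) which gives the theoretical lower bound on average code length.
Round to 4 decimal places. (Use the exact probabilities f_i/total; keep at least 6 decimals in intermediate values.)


Per-symbol terms -p_i * log2(p_i) with p_i = f_i/60:
  p = 20/60 = 0.333333: log2(p) = -1.584963, -p*log2(p) = 0.528321
  p = 10/60 = 0.166667: log2(p) = -2.584963, -p*log2(p) = 0.430827
  p = 7/60 = 0.116667: log2(p) = -3.099536, -p*log2(p) = 0.361612
  p = 16/60 = 0.266667: log2(p) = -1.906891, -p*log2(p) = 0.508504
  p = 7/60 = 0.116667: log2(p) = -3.099536, -p*log2(p) = 0.361612
H = 0.528321 + 0.430827 + 0.361612 + 0.508504 + 0.361612 = 2.190876

H = 2.1909 bits/symbol


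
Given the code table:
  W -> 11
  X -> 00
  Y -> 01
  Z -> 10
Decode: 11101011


Decoding:
11 -> W
10 -> Z
10 -> Z
11 -> W


Result: WZZW


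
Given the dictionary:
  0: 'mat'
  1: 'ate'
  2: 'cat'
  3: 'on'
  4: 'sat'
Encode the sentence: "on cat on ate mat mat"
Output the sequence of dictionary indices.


Look up each word in the dictionary:
  'on' -> 3
  'cat' -> 2
  'on' -> 3
  'ate' -> 1
  'mat' -> 0
  'mat' -> 0

Encoded: [3, 2, 3, 1, 0, 0]


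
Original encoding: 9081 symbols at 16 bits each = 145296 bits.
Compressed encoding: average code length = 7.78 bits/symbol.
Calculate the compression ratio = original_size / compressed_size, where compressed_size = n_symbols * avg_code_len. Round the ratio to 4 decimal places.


original_size = n_symbols * orig_bits = 9081 * 16 = 145296 bits
compressed_size = n_symbols * avg_code_len = 9081 * 7.78 = 70650.18 bits
ratio = original_size / compressed_size = 145296 / 70650.18 = 2.0566

Compression ratio = 2.0566


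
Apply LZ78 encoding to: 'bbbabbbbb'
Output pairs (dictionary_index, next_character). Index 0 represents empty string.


LZ78 encoding steps:
Dictionary: {0: ''}
Step 1: w='' (idx 0), next='b' -> output (0, 'b'), add 'b' as idx 1
Step 2: w='b' (idx 1), next='b' -> output (1, 'b'), add 'bb' as idx 2
Step 3: w='' (idx 0), next='a' -> output (0, 'a'), add 'a' as idx 3
Step 4: w='bb' (idx 2), next='b' -> output (2, 'b'), add 'bbb' as idx 4
Step 5: w='bb' (idx 2), end of input -> output (2, '')


Encoded: [(0, 'b'), (1, 'b'), (0, 'a'), (2, 'b'), (2, '')]


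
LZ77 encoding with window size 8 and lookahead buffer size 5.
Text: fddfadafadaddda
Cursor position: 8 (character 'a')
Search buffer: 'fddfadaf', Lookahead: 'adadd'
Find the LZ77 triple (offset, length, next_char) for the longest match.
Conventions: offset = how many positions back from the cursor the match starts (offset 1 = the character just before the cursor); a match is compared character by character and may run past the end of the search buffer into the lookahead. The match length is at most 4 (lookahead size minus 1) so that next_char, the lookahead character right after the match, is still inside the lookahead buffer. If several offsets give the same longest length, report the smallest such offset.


Try each offset into the search buffer:
  offset=1 (pos 7, char 'f'): match length 0
  offset=2 (pos 6, char 'a'): match length 1
  offset=3 (pos 5, char 'd'): match length 0
  offset=4 (pos 4, char 'a'): match length 3
  offset=5 (pos 3, char 'f'): match length 0
  offset=6 (pos 2, char 'd'): match length 0
  offset=7 (pos 1, char 'd'): match length 0
  offset=8 (pos 0, char 'f'): match length 0
Longest match has length 3 at offset 4.
next_char = character at position 8 + 3 = 11 -> 'd'

Best match: offset=4, length=3 (matching 'ada' starting at position 4)
LZ77 triple: (4, 3, 'd')


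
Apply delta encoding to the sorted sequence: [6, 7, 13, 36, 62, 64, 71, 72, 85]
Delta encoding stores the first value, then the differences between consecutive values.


First value: 6
Deltas:
  7 - 6 = 1
  13 - 7 = 6
  36 - 13 = 23
  62 - 36 = 26
  64 - 62 = 2
  71 - 64 = 7
  72 - 71 = 1
  85 - 72 = 13


Delta encoded: [6, 1, 6, 23, 26, 2, 7, 1, 13]


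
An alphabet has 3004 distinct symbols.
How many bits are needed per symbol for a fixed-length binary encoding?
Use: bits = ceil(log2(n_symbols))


log2(3004) = 11.5527
Bracket: 2^11 = 2048 < 3004 <= 2^12 = 4096
So ceil(log2(3004)) = 12

bits = ceil(log2(3004)) = ceil(11.5527) = 12 bits


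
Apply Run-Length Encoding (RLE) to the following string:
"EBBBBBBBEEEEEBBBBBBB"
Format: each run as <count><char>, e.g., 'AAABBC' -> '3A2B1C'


Scanning runs left to right:
  i=0: run of 'E' x 1 -> '1E'
  i=1: run of 'B' x 7 -> '7B'
  i=8: run of 'E' x 5 -> '5E'
  i=13: run of 'B' x 7 -> '7B'

RLE = 1E7B5E7B


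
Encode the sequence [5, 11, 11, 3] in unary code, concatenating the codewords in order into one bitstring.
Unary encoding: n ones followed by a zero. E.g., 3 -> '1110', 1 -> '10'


Encode each number as n ones followed by a terminating 0:
  5 -> 111110 (6 bits)
  11 -> 111111111110 (12 bits)
  11 -> 111111111110 (12 bits)
  3 -> 1110 (4 bits)
Total length = 6 + 12 + 12 + 4 = 34 bits.

Unary([5, 11, 11, 3]) = 1111101111111111101111111111101110 (34 bits)


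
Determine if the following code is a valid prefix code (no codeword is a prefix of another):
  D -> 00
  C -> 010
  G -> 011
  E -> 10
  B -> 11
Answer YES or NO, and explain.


Checking each pair (does one codeword prefix another?):
  D='00' vs C='010': no prefix
  D='00' vs G='011': no prefix
  D='00' vs E='10': no prefix
  D='00' vs B='11': no prefix
  C='010' vs D='00': no prefix
  C='010' vs G='011': no prefix
  C='010' vs E='10': no prefix
  C='010' vs B='11': no prefix
  G='011' vs D='00': no prefix
  G='011' vs C='010': no prefix
  G='011' vs E='10': no prefix
  G='011' vs B='11': no prefix
  E='10' vs D='00': no prefix
  E='10' vs C='010': no prefix
  E='10' vs G='011': no prefix
  E='10' vs B='11': no prefix
  B='11' vs D='00': no prefix
  B='11' vs C='010': no prefix
  B='11' vs G='011': no prefix
  B='11' vs E='10': no prefix
No violation found over all pairs.

YES -- this is a valid prefix code. No codeword is a prefix of any other codeword.


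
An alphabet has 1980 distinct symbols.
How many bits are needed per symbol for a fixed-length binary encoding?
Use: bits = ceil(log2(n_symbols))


log2(1980) = 10.9513
Bracket: 2^10 = 1024 < 1980 <= 2^11 = 2048
So ceil(log2(1980)) = 11

bits = ceil(log2(1980)) = ceil(10.9513) = 11 bits


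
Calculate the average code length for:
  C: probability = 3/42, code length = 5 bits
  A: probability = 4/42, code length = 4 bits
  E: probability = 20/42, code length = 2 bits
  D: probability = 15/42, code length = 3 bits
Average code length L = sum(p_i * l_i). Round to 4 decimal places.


Weighted contributions p_i * l_i:
  C: (3/42) * 5 = 15/42
  A: (4/42) * 4 = 16/42
  E: (20/42) * 2 = 40/42
  D: (15/42) * 3 = 45/42
Sum = (15 + 16 + 40 + 45)/42 = 116/42

L = 116/42 = 2.7619 bits/symbol


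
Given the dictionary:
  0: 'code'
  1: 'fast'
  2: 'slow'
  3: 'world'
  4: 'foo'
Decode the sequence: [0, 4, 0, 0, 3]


Look up each index in the dictionary:
  0 -> 'code'
  4 -> 'foo'
  0 -> 'code'
  0 -> 'code'
  3 -> 'world'

Decoded: "code foo code code world"


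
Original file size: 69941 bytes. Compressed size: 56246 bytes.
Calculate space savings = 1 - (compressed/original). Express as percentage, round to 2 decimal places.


ratio = compressed/original = 56246/69941 = 0.804192
savings = 1 - ratio = 1 - 0.804192 = 0.195808
as a percentage: 0.195808 * 100 = 19.58%

Space savings = 1 - 56246/69941 = 19.58%


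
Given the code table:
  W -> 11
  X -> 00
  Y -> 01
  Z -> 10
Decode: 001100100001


Decoding:
00 -> X
11 -> W
00 -> X
10 -> Z
00 -> X
01 -> Y


Result: XWXZXY


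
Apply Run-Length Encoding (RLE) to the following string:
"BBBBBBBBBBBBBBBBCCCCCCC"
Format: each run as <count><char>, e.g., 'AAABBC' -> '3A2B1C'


Scanning runs left to right:
  i=0: run of 'B' x 16 -> '16B'
  i=16: run of 'C' x 7 -> '7C'

RLE = 16B7C


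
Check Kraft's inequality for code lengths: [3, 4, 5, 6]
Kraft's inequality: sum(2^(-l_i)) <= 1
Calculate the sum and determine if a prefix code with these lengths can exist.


Sum = 2^(-3) + 2^(-4) + 2^(-5) + 2^(-6)
    = 0.125 + 0.0625 + 0.03125 + 0.015625
    = 15/64 = 0.234375
Since 0.234375 <= 1, Kraft's inequality IS satisfied.
A prefix code with these lengths CAN exist.

Kraft sum = 0.234375. Satisfied.


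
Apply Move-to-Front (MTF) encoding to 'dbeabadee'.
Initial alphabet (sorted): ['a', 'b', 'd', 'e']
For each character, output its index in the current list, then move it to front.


MTF encoding:
'd': index 2 in ['a', 'b', 'd', 'e'] -> ['d', 'a', 'b', 'e']
'b': index 2 in ['d', 'a', 'b', 'e'] -> ['b', 'd', 'a', 'e']
'e': index 3 in ['b', 'd', 'a', 'e'] -> ['e', 'b', 'd', 'a']
'a': index 3 in ['e', 'b', 'd', 'a'] -> ['a', 'e', 'b', 'd']
'b': index 2 in ['a', 'e', 'b', 'd'] -> ['b', 'a', 'e', 'd']
'a': index 1 in ['b', 'a', 'e', 'd'] -> ['a', 'b', 'e', 'd']
'd': index 3 in ['a', 'b', 'e', 'd'] -> ['d', 'a', 'b', 'e']
'e': index 3 in ['d', 'a', 'b', 'e'] -> ['e', 'd', 'a', 'b']
'e': index 0 in ['e', 'd', 'a', 'b'] -> ['e', 'd', 'a', 'b']


Output: [2, 2, 3, 3, 2, 1, 3, 3, 0]


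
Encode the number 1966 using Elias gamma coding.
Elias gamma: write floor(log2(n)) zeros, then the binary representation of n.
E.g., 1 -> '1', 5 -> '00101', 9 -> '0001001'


num_bits = floor(log2(1966)) + 1 = 11
leading_zeros = num_bits - 1 = 10
binary(1966) = 11110101110

Elias gamma(1966) = '0000000000' + '11110101110' = 000000000011110101110 (21 bits)


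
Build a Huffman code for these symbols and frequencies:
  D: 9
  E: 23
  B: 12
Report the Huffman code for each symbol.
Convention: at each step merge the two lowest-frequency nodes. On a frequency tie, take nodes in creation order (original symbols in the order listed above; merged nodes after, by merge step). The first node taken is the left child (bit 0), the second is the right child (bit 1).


Huffman tree construction:
Step 1: Merge D(9) + B(12) = 21
Step 2: Merge (D+B)(21) + E(23) = 44
Read each symbol's code off the tree from the root (left child = 0, right child = 1).

Codes:
  D: 00 (length 2)
  E: 1 (length 1)
  B: 01 (length 2)
Average code length: 65/44 = 1.4773 bits/symbol


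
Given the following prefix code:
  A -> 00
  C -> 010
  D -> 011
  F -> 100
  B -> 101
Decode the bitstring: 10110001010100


Decoding step by step:
Bits 101 -> B
Bits 100 -> F
Bits 010 -> C
Bits 101 -> B
Bits 00 -> A


Decoded message: BFCBA


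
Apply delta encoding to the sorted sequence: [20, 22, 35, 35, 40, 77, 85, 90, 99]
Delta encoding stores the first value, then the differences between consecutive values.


First value: 20
Deltas:
  22 - 20 = 2
  35 - 22 = 13
  35 - 35 = 0
  40 - 35 = 5
  77 - 40 = 37
  85 - 77 = 8
  90 - 85 = 5
  99 - 90 = 9


Delta encoded: [20, 2, 13, 0, 5, 37, 8, 5, 9]


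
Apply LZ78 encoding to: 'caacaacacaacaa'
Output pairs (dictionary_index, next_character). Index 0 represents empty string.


LZ78 encoding steps:
Dictionary: {0: ''}
Step 1: w='' (idx 0), next='c' -> output (0, 'c'), add 'c' as idx 1
Step 2: w='' (idx 0), next='a' -> output (0, 'a'), add 'a' as idx 2
Step 3: w='a' (idx 2), next='c' -> output (2, 'c'), add 'ac' as idx 3
Step 4: w='a' (idx 2), next='a' -> output (2, 'a'), add 'aa' as idx 4
Step 5: w='c' (idx 1), next='a' -> output (1, 'a'), add 'ca' as idx 5
Step 6: w='ca' (idx 5), next='a' -> output (5, 'a'), add 'caa' as idx 6
Step 7: w='caa' (idx 6), end of input -> output (6, '')


Encoded: [(0, 'c'), (0, 'a'), (2, 'c'), (2, 'a'), (1, 'a'), (5, 'a'), (6, '')]


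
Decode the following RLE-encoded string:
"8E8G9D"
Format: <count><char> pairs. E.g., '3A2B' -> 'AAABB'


Expanding each <count><char> pair:
  8E -> 'EEEEEEEE'
  8G -> 'GGGGGGGG'
  9D -> 'DDDDDDDDD'

Decoded = EEEEEEEEGGGGGGGGDDDDDDDDD


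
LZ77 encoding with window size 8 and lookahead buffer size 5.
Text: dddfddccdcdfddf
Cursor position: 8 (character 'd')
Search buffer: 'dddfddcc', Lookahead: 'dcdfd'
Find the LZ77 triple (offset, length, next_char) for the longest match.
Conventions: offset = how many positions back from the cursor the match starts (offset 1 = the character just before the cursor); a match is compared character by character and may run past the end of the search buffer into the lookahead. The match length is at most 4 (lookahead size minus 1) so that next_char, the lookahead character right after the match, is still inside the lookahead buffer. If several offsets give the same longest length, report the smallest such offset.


Try each offset into the search buffer:
  offset=1 (pos 7, char 'c'): match length 0
  offset=2 (pos 6, char 'c'): match length 0
  offset=3 (pos 5, char 'd'): match length 2
  offset=4 (pos 4, char 'd'): match length 1
  offset=5 (pos 3, char 'f'): match length 0
  offset=6 (pos 2, char 'd'): match length 1
  offset=7 (pos 1, char 'd'): match length 1
  offset=8 (pos 0, char 'd'): match length 1
Longest match has length 2 at offset 3.
next_char = character at position 8 + 2 = 10 -> 'd'

Best match: offset=3, length=2 (matching 'dc' starting at position 5)
LZ77 triple: (3, 2, 'd')


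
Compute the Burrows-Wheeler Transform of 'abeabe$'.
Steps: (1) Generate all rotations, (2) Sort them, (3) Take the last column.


Rotations (sorted):
  0: $abeabe -> last char: e
  1: abe$abe -> last char: e
  2: abeabe$ -> last char: $
  3: be$abea -> last char: a
  4: beabe$a -> last char: a
  5: e$abeab -> last char: b
  6: eabe$ab -> last char: b


BWT = ee$aabb


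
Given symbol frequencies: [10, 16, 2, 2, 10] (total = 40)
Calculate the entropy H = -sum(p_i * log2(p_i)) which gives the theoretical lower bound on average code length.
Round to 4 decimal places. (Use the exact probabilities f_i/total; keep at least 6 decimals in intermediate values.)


Per-symbol terms -p_i * log2(p_i) with p_i = f_i/40:
  p = 10/40 = 0.250000: log2(p) = -2.000000, -p*log2(p) = 0.500000
  p = 16/40 = 0.400000: log2(p) = -1.321928, -p*log2(p) = 0.528771
  p = 2/40 = 0.050000: log2(p) = -4.321928, -p*log2(p) = 0.216096
  p = 2/40 = 0.050000: log2(p) = -4.321928, -p*log2(p) = 0.216096
  p = 10/40 = 0.250000: log2(p) = -2.000000, -p*log2(p) = 0.500000
H = 0.500000 + 0.528771 + 0.216096 + 0.216096 + 0.500000 = 1.960963

H = 1.961 bits/symbol


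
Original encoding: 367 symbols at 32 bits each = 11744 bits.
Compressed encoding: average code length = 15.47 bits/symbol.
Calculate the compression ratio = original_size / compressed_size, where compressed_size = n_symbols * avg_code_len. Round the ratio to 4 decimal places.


original_size = n_symbols * orig_bits = 367 * 32 = 11744 bits
compressed_size = n_symbols * avg_code_len = 367 * 15.47 = 5677.49 bits
ratio = original_size / compressed_size = 11744 / 5677.49 = 2.0685

Compression ratio = 2.0685


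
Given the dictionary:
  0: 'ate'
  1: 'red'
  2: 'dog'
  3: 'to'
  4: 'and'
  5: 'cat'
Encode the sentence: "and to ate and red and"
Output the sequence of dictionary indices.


Look up each word in the dictionary:
  'and' -> 4
  'to' -> 3
  'ate' -> 0
  'and' -> 4
  'red' -> 1
  'and' -> 4

Encoded: [4, 3, 0, 4, 1, 4]


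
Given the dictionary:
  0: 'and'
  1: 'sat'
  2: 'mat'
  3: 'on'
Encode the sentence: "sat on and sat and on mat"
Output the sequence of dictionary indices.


Look up each word in the dictionary:
  'sat' -> 1
  'on' -> 3
  'and' -> 0
  'sat' -> 1
  'and' -> 0
  'on' -> 3
  'mat' -> 2

Encoded: [1, 3, 0, 1, 0, 3, 2]


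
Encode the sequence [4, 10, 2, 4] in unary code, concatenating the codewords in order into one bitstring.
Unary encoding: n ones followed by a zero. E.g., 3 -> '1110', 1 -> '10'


Encode each number as n ones followed by a terminating 0:
  4 -> 11110 (5 bits)
  10 -> 11111111110 (11 bits)
  2 -> 110 (3 bits)
  4 -> 11110 (5 bits)
Total length = 5 + 11 + 3 + 5 = 24 bits.

Unary([4, 10, 2, 4]) = 111101111111111011011110 (24 bits)


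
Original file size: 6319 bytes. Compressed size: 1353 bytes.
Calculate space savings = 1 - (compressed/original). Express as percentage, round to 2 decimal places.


ratio = compressed/original = 1353/6319 = 0.214116
savings = 1 - ratio = 1 - 0.214116 = 0.785884
as a percentage: 0.785884 * 100 = 78.59%

Space savings = 1 - 1353/6319 = 78.59%


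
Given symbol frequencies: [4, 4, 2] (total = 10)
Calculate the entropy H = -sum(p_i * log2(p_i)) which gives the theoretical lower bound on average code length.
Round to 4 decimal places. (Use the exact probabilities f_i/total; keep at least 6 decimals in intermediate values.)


Per-symbol terms -p_i * log2(p_i) with p_i = f_i/10:
  p = 4/10 = 0.400000: log2(p) = -1.321928, -p*log2(p) = 0.528771
  p = 4/10 = 0.400000: log2(p) = -1.321928, -p*log2(p) = 0.528771
  p = 2/10 = 0.200000: log2(p) = -2.321928, -p*log2(p) = 0.464386
H = 0.528771 + 0.528771 + 0.464386 = 1.521928

H = 1.5219 bits/symbol


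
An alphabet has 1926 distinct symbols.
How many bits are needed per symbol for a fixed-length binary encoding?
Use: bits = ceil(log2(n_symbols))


log2(1926) = 10.9114
Bracket: 2^10 = 1024 < 1926 <= 2^11 = 2048
So ceil(log2(1926)) = 11

bits = ceil(log2(1926)) = ceil(10.9114) = 11 bits


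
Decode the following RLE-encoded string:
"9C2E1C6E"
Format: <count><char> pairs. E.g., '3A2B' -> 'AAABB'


Expanding each <count><char> pair:
  9C -> 'CCCCCCCCC'
  2E -> 'EE'
  1C -> 'C'
  6E -> 'EEEEEE'

Decoded = CCCCCCCCCEECEEEEEE


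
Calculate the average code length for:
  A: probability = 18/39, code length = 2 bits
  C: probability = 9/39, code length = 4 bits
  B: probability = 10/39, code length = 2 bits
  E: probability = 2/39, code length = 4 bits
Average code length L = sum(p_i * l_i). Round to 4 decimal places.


Weighted contributions p_i * l_i:
  A: (18/39) * 2 = 36/39
  C: (9/39) * 4 = 36/39
  B: (10/39) * 2 = 20/39
  E: (2/39) * 4 = 8/39
Sum = (36 + 36 + 20 + 8)/39 = 100/39

L = 100/39 = 2.5641 bits/symbol


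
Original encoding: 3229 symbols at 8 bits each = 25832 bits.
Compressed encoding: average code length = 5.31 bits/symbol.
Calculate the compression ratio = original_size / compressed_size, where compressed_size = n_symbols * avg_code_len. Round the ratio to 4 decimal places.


original_size = n_symbols * orig_bits = 3229 * 8 = 25832 bits
compressed_size = n_symbols * avg_code_len = 3229 * 5.31 = 17145.99 bits
ratio = original_size / compressed_size = 25832 / 17145.99 = 1.5066

Compression ratio = 1.5066


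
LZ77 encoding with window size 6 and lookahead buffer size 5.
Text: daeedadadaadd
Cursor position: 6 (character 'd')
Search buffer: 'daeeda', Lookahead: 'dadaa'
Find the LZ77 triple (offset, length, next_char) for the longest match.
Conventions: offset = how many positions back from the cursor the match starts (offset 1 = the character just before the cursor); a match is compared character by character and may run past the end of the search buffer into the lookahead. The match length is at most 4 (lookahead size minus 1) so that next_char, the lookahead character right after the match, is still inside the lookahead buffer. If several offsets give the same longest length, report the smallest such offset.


Try each offset into the search buffer:
  offset=1 (pos 5, char 'a'): match length 0
  offset=2 (pos 4, char 'd'): match length 4
  offset=3 (pos 3, char 'e'): match length 0
  offset=4 (pos 2, char 'e'): match length 0
  offset=5 (pos 1, char 'a'): match length 0
  offset=6 (pos 0, char 'd'): match length 2
Longest match has length 4 at offset 2.
next_char = character at position 6 + 4 = 10 -> 'a'

Best match: offset=2, length=4 (matching 'dada' starting at position 4)
LZ77 triple: (2, 4, 'a')


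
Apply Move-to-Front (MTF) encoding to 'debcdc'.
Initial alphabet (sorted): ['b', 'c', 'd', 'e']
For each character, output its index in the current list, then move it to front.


MTF encoding:
'd': index 2 in ['b', 'c', 'd', 'e'] -> ['d', 'b', 'c', 'e']
'e': index 3 in ['d', 'b', 'c', 'e'] -> ['e', 'd', 'b', 'c']
'b': index 2 in ['e', 'd', 'b', 'c'] -> ['b', 'e', 'd', 'c']
'c': index 3 in ['b', 'e', 'd', 'c'] -> ['c', 'b', 'e', 'd']
'd': index 3 in ['c', 'b', 'e', 'd'] -> ['d', 'c', 'b', 'e']
'c': index 1 in ['d', 'c', 'b', 'e'] -> ['c', 'd', 'b', 'e']


Output: [2, 3, 2, 3, 3, 1]


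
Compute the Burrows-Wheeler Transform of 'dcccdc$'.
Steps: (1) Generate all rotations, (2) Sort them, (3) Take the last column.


Rotations (sorted):
  0: $dcccdc -> last char: c
  1: c$dcccd -> last char: d
  2: cccdc$d -> last char: d
  3: ccdc$dc -> last char: c
  4: cdc$dcc -> last char: c
  5: dc$dccc -> last char: c
  6: dcccdc$ -> last char: $


BWT = cddccc$


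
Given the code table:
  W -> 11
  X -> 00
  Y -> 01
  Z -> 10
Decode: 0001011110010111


Decoding:
00 -> X
01 -> Y
01 -> Y
11 -> W
10 -> Z
01 -> Y
01 -> Y
11 -> W


Result: XYYWZYYW


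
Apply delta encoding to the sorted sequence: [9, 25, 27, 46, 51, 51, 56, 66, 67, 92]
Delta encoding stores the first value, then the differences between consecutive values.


First value: 9
Deltas:
  25 - 9 = 16
  27 - 25 = 2
  46 - 27 = 19
  51 - 46 = 5
  51 - 51 = 0
  56 - 51 = 5
  66 - 56 = 10
  67 - 66 = 1
  92 - 67 = 25


Delta encoded: [9, 16, 2, 19, 5, 0, 5, 10, 1, 25]


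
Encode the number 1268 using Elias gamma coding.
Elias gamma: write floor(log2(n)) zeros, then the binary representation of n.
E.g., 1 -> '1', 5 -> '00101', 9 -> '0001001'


num_bits = floor(log2(1268)) + 1 = 11
leading_zeros = num_bits - 1 = 10
binary(1268) = 10011110100

Elias gamma(1268) = '0000000000' + '10011110100' = 000000000010011110100 (21 bits)


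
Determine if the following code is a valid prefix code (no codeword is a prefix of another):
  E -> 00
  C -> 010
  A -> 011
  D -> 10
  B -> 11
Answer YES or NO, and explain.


Checking each pair (does one codeword prefix another?):
  E='00' vs C='010': no prefix
  E='00' vs A='011': no prefix
  E='00' vs D='10': no prefix
  E='00' vs B='11': no prefix
  C='010' vs E='00': no prefix
  C='010' vs A='011': no prefix
  C='010' vs D='10': no prefix
  C='010' vs B='11': no prefix
  A='011' vs E='00': no prefix
  A='011' vs C='010': no prefix
  A='011' vs D='10': no prefix
  A='011' vs B='11': no prefix
  D='10' vs E='00': no prefix
  D='10' vs C='010': no prefix
  D='10' vs A='011': no prefix
  D='10' vs B='11': no prefix
  B='11' vs E='00': no prefix
  B='11' vs C='010': no prefix
  B='11' vs A='011': no prefix
  B='11' vs D='10': no prefix
No violation found over all pairs.

YES -- this is a valid prefix code. No codeword is a prefix of any other codeword.


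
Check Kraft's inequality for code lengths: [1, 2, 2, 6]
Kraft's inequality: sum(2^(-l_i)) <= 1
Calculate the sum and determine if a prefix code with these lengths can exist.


Sum = 2^(-1) + 2^(-2) + 2^(-2) + 2^(-6)
    = 0.5 + 0.25 + 0.25 + 0.015625
    = 65/64 = 1.015625
Since 1.015625 > 1, Kraft's inequality is NOT satisfied.
A prefix code with these lengths CANNOT exist.

Kraft sum = 1.015625. Not satisfied.


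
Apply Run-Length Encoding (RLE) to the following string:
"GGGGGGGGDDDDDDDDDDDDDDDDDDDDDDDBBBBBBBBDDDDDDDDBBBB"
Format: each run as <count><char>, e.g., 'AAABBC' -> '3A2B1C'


Scanning runs left to right:
  i=0: run of 'G' x 8 -> '8G'
  i=8: run of 'D' x 23 -> '23D'
  i=31: run of 'B' x 8 -> '8B'
  i=39: run of 'D' x 8 -> '8D'
  i=47: run of 'B' x 4 -> '4B'

RLE = 8G23D8B8D4B


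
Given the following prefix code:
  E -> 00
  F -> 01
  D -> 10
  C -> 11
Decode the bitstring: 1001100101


Decoding step by step:
Bits 10 -> D
Bits 01 -> F
Bits 10 -> D
Bits 01 -> F
Bits 01 -> F


Decoded message: DFDFF


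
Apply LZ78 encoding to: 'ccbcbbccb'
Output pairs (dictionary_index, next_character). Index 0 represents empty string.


LZ78 encoding steps:
Dictionary: {0: ''}
Step 1: w='' (idx 0), next='c' -> output (0, 'c'), add 'c' as idx 1
Step 2: w='c' (idx 1), next='b' -> output (1, 'b'), add 'cb' as idx 2
Step 3: w='cb' (idx 2), next='b' -> output (2, 'b'), add 'cbb' as idx 3
Step 4: w='c' (idx 1), next='c' -> output (1, 'c'), add 'cc' as idx 4
Step 5: w='' (idx 0), next='b' -> output (0, 'b'), add 'b' as idx 5


Encoded: [(0, 'c'), (1, 'b'), (2, 'b'), (1, 'c'), (0, 'b')]


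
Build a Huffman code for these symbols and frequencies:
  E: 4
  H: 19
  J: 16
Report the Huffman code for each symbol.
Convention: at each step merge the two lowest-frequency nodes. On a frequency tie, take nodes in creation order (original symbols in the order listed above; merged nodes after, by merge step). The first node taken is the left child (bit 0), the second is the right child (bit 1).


Huffman tree construction:
Step 1: Merge E(4) + J(16) = 20
Step 2: Merge H(19) + (E+J)(20) = 39
Read each symbol's code off the tree from the root (left child = 0, right child = 1).

Codes:
  E: 10 (length 2)
  H: 0 (length 1)
  J: 11 (length 2)
Average code length: 59/39 = 1.5128 bits/symbol


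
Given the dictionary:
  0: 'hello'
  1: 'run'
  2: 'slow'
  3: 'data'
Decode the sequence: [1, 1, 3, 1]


Look up each index in the dictionary:
  1 -> 'run'
  1 -> 'run'
  3 -> 'data'
  1 -> 'run'

Decoded: "run run data run"


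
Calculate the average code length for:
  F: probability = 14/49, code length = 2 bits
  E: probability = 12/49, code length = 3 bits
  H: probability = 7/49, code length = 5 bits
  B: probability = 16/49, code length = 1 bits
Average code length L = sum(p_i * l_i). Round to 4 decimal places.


Weighted contributions p_i * l_i:
  F: (14/49) * 2 = 28/49
  E: (12/49) * 3 = 36/49
  H: (7/49) * 5 = 35/49
  B: (16/49) * 1 = 16/49
Sum = (28 + 36 + 35 + 16)/49 = 115/49

L = 115/49 = 2.3469 bits/symbol


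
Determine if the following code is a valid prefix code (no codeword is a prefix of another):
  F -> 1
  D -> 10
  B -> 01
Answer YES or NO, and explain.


Checking each pair (does one codeword prefix another?):
  F='1' vs D='10': prefix -- VIOLATION

NO -- this is NOT a valid prefix code. F (1) is a prefix of D (10).


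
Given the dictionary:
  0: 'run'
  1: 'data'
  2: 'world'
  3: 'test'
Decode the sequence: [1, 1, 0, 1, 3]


Look up each index in the dictionary:
  1 -> 'data'
  1 -> 'data'
  0 -> 'run'
  1 -> 'data'
  3 -> 'test'

Decoded: "data data run data test"


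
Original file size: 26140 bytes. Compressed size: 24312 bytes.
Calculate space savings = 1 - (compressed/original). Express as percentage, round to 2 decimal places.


ratio = compressed/original = 24312/26140 = 0.930069
savings = 1 - ratio = 1 - 0.930069 = 0.069931
as a percentage: 0.069931 * 100 = 6.99%

Space savings = 1 - 24312/26140 = 6.99%


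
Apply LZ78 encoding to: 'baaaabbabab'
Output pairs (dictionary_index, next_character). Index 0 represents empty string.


LZ78 encoding steps:
Dictionary: {0: ''}
Step 1: w='' (idx 0), next='b' -> output (0, 'b'), add 'b' as idx 1
Step 2: w='' (idx 0), next='a' -> output (0, 'a'), add 'a' as idx 2
Step 3: w='a' (idx 2), next='a' -> output (2, 'a'), add 'aa' as idx 3
Step 4: w='a' (idx 2), next='b' -> output (2, 'b'), add 'ab' as idx 4
Step 5: w='b' (idx 1), next='a' -> output (1, 'a'), add 'ba' as idx 5
Step 6: w='ba' (idx 5), next='b' -> output (5, 'b'), add 'bab' as idx 6


Encoded: [(0, 'b'), (0, 'a'), (2, 'a'), (2, 'b'), (1, 'a'), (5, 'b')]


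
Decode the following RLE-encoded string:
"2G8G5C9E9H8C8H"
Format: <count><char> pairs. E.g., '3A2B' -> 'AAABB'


Expanding each <count><char> pair:
  2G -> 'GG'
  8G -> 'GGGGGGGG'
  5C -> 'CCCCC'
  9E -> 'EEEEEEEEE'
  9H -> 'HHHHHHHHH'
  8C -> 'CCCCCCCC'
  8H -> 'HHHHHHHH'

Decoded = GGGGGGGGGGCCCCCEEEEEEEEEHHHHHHHHHCCCCCCCCHHHHHHHH


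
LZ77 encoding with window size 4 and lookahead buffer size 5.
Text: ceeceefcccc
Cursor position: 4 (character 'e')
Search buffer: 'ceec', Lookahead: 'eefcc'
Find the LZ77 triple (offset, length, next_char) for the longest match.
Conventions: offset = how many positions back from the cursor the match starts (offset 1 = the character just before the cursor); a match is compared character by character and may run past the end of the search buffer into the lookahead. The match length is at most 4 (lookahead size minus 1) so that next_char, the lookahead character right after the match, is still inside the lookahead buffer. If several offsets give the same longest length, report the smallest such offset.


Try each offset into the search buffer:
  offset=1 (pos 3, char 'c'): match length 0
  offset=2 (pos 2, char 'e'): match length 1
  offset=3 (pos 1, char 'e'): match length 2
  offset=4 (pos 0, char 'c'): match length 0
Longest match has length 2 at offset 3.
next_char = character at position 4 + 2 = 6 -> 'f'

Best match: offset=3, length=2 (matching 'ee' starting at position 1)
LZ77 triple: (3, 2, 'f')


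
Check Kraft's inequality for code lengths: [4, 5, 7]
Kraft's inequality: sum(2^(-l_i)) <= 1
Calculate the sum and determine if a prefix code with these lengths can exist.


Sum = 2^(-4) + 2^(-5) + 2^(-7)
    = 0.0625 + 0.03125 + 0.0078125
    = 13/128 = 0.1015625
Since 0.1015625 <= 1, Kraft's inequality IS satisfied.
A prefix code with these lengths CAN exist.

Kraft sum = 0.1015625. Satisfied.


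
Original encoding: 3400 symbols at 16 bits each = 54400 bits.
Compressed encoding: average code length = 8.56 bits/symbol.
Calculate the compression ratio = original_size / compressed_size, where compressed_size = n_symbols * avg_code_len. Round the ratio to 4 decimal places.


original_size = n_symbols * orig_bits = 3400 * 16 = 54400 bits
compressed_size = n_symbols * avg_code_len = 3400 * 8.56 = 29104.0 bits
ratio = original_size / compressed_size = 54400 / 29104.0 = 1.8692

Compression ratio = 1.8692


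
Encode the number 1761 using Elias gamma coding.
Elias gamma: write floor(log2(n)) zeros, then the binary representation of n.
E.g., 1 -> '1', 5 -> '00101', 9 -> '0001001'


num_bits = floor(log2(1761)) + 1 = 11
leading_zeros = num_bits - 1 = 10
binary(1761) = 11011100001

Elias gamma(1761) = '0000000000' + '11011100001' = 000000000011011100001 (21 bits)


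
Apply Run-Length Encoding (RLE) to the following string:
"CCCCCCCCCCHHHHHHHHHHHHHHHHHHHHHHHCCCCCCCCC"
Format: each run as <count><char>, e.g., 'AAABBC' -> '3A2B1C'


Scanning runs left to right:
  i=0: run of 'C' x 10 -> '10C'
  i=10: run of 'H' x 23 -> '23H'
  i=33: run of 'C' x 9 -> '9C'

RLE = 10C23H9C


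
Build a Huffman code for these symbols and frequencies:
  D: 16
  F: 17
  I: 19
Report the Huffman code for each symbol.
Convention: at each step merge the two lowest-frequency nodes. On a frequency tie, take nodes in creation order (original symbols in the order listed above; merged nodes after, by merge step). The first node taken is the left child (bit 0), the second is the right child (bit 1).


Huffman tree construction:
Step 1: Merge D(16) + F(17) = 33
Step 2: Merge I(19) + (D+F)(33) = 52
Read each symbol's code off the tree from the root (left child = 0, right child = 1).

Codes:
  D: 10 (length 2)
  F: 11 (length 2)
  I: 0 (length 1)
Average code length: 85/52 = 1.6346 bits/symbol


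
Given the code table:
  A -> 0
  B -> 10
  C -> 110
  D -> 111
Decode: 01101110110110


Decoding:
0 -> A
110 -> C
111 -> D
0 -> A
110 -> C
110 -> C


Result: ACDACC


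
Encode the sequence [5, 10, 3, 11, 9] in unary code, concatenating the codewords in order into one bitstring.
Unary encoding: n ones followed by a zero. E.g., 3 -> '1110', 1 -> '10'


Encode each number as n ones followed by a terminating 0:
  5 -> 111110 (6 bits)
  10 -> 11111111110 (11 bits)
  3 -> 1110 (4 bits)
  11 -> 111111111110 (12 bits)
  9 -> 1111111110 (10 bits)
Total length = 6 + 11 + 4 + 12 + 10 = 43 bits.

Unary([5, 10, 3, 11, 9]) = 1111101111111111011101111111111101111111110 (43 bits)


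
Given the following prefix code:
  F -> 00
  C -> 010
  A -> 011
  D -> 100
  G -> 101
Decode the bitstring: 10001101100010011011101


Decoding step by step:
Bits 100 -> D
Bits 011 -> A
Bits 011 -> A
Bits 00 -> F
Bits 010 -> C
Bits 011 -> A
Bits 011 -> A
Bits 101 -> G


Decoded message: DAAFCAAG


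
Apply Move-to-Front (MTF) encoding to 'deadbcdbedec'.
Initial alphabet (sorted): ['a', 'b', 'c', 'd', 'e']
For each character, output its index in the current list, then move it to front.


MTF encoding:
'd': index 3 in ['a', 'b', 'c', 'd', 'e'] -> ['d', 'a', 'b', 'c', 'e']
'e': index 4 in ['d', 'a', 'b', 'c', 'e'] -> ['e', 'd', 'a', 'b', 'c']
'a': index 2 in ['e', 'd', 'a', 'b', 'c'] -> ['a', 'e', 'd', 'b', 'c']
'd': index 2 in ['a', 'e', 'd', 'b', 'c'] -> ['d', 'a', 'e', 'b', 'c']
'b': index 3 in ['d', 'a', 'e', 'b', 'c'] -> ['b', 'd', 'a', 'e', 'c']
'c': index 4 in ['b', 'd', 'a', 'e', 'c'] -> ['c', 'b', 'd', 'a', 'e']
'd': index 2 in ['c', 'b', 'd', 'a', 'e'] -> ['d', 'c', 'b', 'a', 'e']
'b': index 2 in ['d', 'c', 'b', 'a', 'e'] -> ['b', 'd', 'c', 'a', 'e']
'e': index 4 in ['b', 'd', 'c', 'a', 'e'] -> ['e', 'b', 'd', 'c', 'a']
'd': index 2 in ['e', 'b', 'd', 'c', 'a'] -> ['d', 'e', 'b', 'c', 'a']
'e': index 1 in ['d', 'e', 'b', 'c', 'a'] -> ['e', 'd', 'b', 'c', 'a']
'c': index 3 in ['e', 'd', 'b', 'c', 'a'] -> ['c', 'e', 'd', 'b', 'a']


Output: [3, 4, 2, 2, 3, 4, 2, 2, 4, 2, 1, 3]


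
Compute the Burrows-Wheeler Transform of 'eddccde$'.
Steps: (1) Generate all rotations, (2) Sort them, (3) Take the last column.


Rotations (sorted):
  0: $eddccde -> last char: e
  1: ccde$edd -> last char: d
  2: cde$eddc -> last char: c
  3: dccde$ed -> last char: d
  4: ddccde$e -> last char: e
  5: de$eddcc -> last char: c
  6: e$eddccd -> last char: d
  7: eddccde$ -> last char: $


BWT = edcdecd$


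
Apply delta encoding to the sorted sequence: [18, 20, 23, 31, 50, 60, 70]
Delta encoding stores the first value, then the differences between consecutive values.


First value: 18
Deltas:
  20 - 18 = 2
  23 - 20 = 3
  31 - 23 = 8
  50 - 31 = 19
  60 - 50 = 10
  70 - 60 = 10


Delta encoded: [18, 2, 3, 8, 19, 10, 10]


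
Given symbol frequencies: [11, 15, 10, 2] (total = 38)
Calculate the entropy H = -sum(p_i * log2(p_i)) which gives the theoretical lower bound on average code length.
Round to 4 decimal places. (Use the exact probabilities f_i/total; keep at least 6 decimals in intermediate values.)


Per-symbol terms -p_i * log2(p_i) with p_i = f_i/38:
  p = 11/38 = 0.289474: log2(p) = -1.788496, -p*log2(p) = 0.517722
  p = 15/38 = 0.394737: log2(p) = -1.341037, -p*log2(p) = 0.529357
  p = 10/38 = 0.263158: log2(p) = -1.925999, -p*log2(p) = 0.506842
  p = 2/38 = 0.052632: log2(p) = -4.247928, -p*log2(p) = 0.223575
H = 0.517722 + 0.529357 + 0.506842 + 0.223575 = 1.777496

H = 1.7775 bits/symbol


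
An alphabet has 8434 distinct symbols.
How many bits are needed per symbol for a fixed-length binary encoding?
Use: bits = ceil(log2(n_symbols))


log2(8434) = 13.042
Bracket: 2^13 = 8192 < 8434 <= 2^14 = 16384
So ceil(log2(8434)) = 14

bits = ceil(log2(8434)) = ceil(13.042) = 14 bits


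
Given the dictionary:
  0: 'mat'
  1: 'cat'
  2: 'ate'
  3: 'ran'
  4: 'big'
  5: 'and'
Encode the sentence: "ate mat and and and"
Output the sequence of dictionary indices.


Look up each word in the dictionary:
  'ate' -> 2
  'mat' -> 0
  'and' -> 5
  'and' -> 5
  'and' -> 5

Encoded: [2, 0, 5, 5, 5]


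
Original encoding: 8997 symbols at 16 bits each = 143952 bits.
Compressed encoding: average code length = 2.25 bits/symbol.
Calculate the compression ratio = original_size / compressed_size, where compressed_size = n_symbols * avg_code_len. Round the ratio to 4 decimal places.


original_size = n_symbols * orig_bits = 8997 * 16 = 143952 bits
compressed_size = n_symbols * avg_code_len = 8997 * 2.25 = 20243.25 bits
ratio = original_size / compressed_size = 143952 / 20243.25 = 7.1111

Compression ratio = 7.1111


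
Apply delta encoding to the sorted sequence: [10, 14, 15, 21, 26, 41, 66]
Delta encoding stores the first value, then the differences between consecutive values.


First value: 10
Deltas:
  14 - 10 = 4
  15 - 14 = 1
  21 - 15 = 6
  26 - 21 = 5
  41 - 26 = 15
  66 - 41 = 25


Delta encoded: [10, 4, 1, 6, 5, 15, 25]


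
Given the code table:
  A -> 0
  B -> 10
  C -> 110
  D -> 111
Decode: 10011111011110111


Decoding:
10 -> B
0 -> A
111 -> D
110 -> C
111 -> D
10 -> B
111 -> D


Result: BADCDBD


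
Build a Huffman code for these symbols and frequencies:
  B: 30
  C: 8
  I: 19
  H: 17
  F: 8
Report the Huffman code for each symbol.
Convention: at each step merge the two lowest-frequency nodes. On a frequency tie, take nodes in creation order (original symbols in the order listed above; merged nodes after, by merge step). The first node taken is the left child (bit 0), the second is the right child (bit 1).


Huffman tree construction:
Step 1: Merge C(8) + F(8) = 16
Step 2: Merge (C+F)(16) + H(17) = 33
Step 3: Merge I(19) + B(30) = 49
Step 4: Merge ((C+F)+H)(33) + (I+B)(49) = 82
Read each symbol's code off the tree from the root (left child = 0, right child = 1).

Codes:
  B: 11 (length 2)
  C: 000 (length 3)
  I: 10 (length 2)
  H: 01 (length 2)
  F: 001 (length 3)
Average code length: 180/82 = 2.1951 bits/symbol


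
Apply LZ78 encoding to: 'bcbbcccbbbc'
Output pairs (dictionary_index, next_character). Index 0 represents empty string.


LZ78 encoding steps:
Dictionary: {0: ''}
Step 1: w='' (idx 0), next='b' -> output (0, 'b'), add 'b' as idx 1
Step 2: w='' (idx 0), next='c' -> output (0, 'c'), add 'c' as idx 2
Step 3: w='b' (idx 1), next='b' -> output (1, 'b'), add 'bb' as idx 3
Step 4: w='c' (idx 2), next='c' -> output (2, 'c'), add 'cc' as idx 4
Step 5: w='c' (idx 2), next='b' -> output (2, 'b'), add 'cb' as idx 5
Step 6: w='bb' (idx 3), next='c' -> output (3, 'c'), add 'bbc' as idx 6


Encoded: [(0, 'b'), (0, 'c'), (1, 'b'), (2, 'c'), (2, 'b'), (3, 'c')]
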